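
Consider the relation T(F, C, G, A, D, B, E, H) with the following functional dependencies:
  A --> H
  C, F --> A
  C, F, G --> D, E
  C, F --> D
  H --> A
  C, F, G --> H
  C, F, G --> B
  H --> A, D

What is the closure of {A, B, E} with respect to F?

{A, B, D, E, H}

Start with {A, B, E}.
A --> H applies; add {H} → now {A, B, E, H}.
H --> A, D applies; add {D} → now {A, B, D, E, H}.
No further FD applies.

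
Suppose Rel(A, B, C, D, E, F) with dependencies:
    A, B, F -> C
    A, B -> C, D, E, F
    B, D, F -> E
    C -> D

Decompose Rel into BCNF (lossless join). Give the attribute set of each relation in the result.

{A, B, C, F}; {B, D, E, F}; {C, D}

Candidate key of the original relation: {A, B}.
In {A, B, C, D, E, F}, {B, D, F} is not a superkey ({B, D, F}⁺ restricted to this set is {B, D, E, F}), so split on B, D, F -> E into {B, D, E, F} and {A, B, C, D, F}.
{B, D, E, F} has no BCNF violation.
In {A, B, C, D, F}, {C} is not a superkey ({C}⁺ restricted to this set is {C, D}), so split on C -> D into {C, D} and {A, B, C, F}.
{C, D} has no BCNF violation.
{A, B, C, F} has no BCNF violation.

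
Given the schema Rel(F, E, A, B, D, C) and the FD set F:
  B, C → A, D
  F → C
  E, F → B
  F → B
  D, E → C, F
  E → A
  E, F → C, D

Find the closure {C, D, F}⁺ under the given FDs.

{A, B, C, D, F}

Start with {C, D, F}.
F → B applies; add {B} → now {B, C, D, F}.
B, C → A, D applies; add {A} → now {A, B, C, D, F}.
No further FD applies.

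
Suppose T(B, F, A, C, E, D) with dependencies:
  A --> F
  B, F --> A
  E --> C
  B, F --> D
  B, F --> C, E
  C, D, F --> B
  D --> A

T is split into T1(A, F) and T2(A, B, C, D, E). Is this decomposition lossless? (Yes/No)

Yes

The shared attributes are {A} and {A}⁺ = {A, F}.
T1 is contained in that closure, so T1 ∩ T2 --> T1 holds and the join is lossless.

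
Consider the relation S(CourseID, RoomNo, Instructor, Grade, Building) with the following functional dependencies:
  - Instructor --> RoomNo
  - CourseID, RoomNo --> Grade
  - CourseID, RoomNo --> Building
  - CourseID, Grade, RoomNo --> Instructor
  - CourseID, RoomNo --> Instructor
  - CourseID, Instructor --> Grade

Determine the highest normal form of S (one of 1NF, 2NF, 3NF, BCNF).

3NF

Candidate keys: {CourseID, Instructor}, {CourseID, RoomNo}. Prime attributes: {CourseID, Instructor, RoomNo}.
Instructor --> RoomNo breaks BCNF: {Instructor}⁺ = {Instructor, RoomNo}, so {Instructor} is not a superkey.
Its right-hand attributes {RoomNo} are all prime, as are those of every other non-superkey FD — the relation is in 3NF.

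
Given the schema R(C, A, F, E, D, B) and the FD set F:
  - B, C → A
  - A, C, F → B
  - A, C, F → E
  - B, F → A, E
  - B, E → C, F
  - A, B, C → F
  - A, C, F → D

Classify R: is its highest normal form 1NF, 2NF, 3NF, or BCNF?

Candidate keys: {A, C, F}, {B, C}, {B, E}, {B, F}. Prime attributes: {A, B, C, E, F}.
Each dependency's left side is a superkey — BCNF holds.

BCNF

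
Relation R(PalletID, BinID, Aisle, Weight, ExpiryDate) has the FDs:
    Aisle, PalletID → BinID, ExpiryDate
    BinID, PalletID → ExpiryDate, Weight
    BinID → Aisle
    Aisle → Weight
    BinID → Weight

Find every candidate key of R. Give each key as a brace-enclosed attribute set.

{Aisle, PalletID}, {BinID, PalletID}

No FD produces {PalletID}, so it must be in every candidate key.
{Aisle, PalletID} is a candidate key since {Aisle, PalletID}⁺ = {Aisle, BinID, ExpiryDate, PalletID, Weight} covers every attribute.
{BinID, PalletID} is a candidate key since {BinID, PalletID}⁺ = {Aisle, BinID, ExpiryDate, PalletID, Weight} covers every attribute.
Any other superkey properly contains one of these, so there are no further candidate keys.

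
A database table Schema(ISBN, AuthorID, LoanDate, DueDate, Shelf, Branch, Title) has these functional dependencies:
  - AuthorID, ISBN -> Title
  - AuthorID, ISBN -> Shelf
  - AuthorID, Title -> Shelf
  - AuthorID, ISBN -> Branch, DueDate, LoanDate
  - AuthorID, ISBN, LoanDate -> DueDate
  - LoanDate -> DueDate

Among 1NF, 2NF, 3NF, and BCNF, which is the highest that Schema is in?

Candidate key: {AuthorID, ISBN}. Prime attributes: {AuthorID, ISBN}.
AuthorID, Title -> Shelf breaks BCNF: {AuthorID, Title}⁺ = {AuthorID, Shelf, Title}, so {AuthorID, Title} is not a superkey.
AuthorID, Title -> Shelf determines the non-prime attribute {Shelf} from a non-superkey — 3NF is violated.
No non-prime attribute depends on a proper subset of any candidate key, so 2NF holds.

2NF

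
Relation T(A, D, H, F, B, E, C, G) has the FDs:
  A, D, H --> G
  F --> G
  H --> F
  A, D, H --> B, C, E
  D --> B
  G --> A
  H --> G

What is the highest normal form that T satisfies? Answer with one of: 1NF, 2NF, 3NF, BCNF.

1NF

Candidate key: {D, H}. Prime attributes: {D, H}.
For F --> G we have {F}⁺ = {A, F, G}; {F} is not a superkey, so BCNF fails.
F --> G determines the non-prime attribute {G} from a non-superkey — 3NF is violated.
Since {D} ⊂ {D, H} and {D}⁺ ⊇ {B} with {B} non-prime, there is a partial dependency; 2NF fails.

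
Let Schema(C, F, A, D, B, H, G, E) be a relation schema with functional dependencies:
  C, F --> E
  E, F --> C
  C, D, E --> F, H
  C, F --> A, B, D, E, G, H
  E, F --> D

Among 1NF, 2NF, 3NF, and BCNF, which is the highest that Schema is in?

Candidate keys: {C, D, E}, {C, F}, {E, F}. Prime attributes: {C, D, E, F}.
Every FD has a superkey on the left, so the relation is in BCNF.

BCNF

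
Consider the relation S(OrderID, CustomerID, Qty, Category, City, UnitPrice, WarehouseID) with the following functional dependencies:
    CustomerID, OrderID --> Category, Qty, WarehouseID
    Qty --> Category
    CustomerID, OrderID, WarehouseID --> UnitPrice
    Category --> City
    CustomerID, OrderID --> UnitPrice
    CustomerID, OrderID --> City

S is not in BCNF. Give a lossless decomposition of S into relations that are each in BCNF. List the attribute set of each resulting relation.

Candidate key of the original relation: {CustomerID, OrderID}.
Within {Category, City, CustomerID, OrderID, Qty, UnitPrice, WarehouseID}: {Qty}⁺ ∩ {Category, City, CustomerID, OrderID, Qty, UnitPrice, WarehouseID} = {Category, City, Qty}, not the whole set, so Qty --> Category, City violates BCNF; decompose into {Category, City, Qty} and {CustomerID, OrderID, Qty, UnitPrice, WarehouseID}.
Within {Category, City, Qty}: {Category}⁺ ∩ {Category, City, Qty} = {Category, City}, not the whole set, so Category --> City violates BCNF; decompose into {Category, City} and {Category, Qty}.
{Category, City} has no BCNF violation.
{Category, Qty} has no BCNF violation.
{CustomerID, OrderID, Qty, UnitPrice, WarehouseID} has no BCNF violation.

{Category, City}; {Category, Qty}; {CustomerID, OrderID, Qty, UnitPrice, WarehouseID}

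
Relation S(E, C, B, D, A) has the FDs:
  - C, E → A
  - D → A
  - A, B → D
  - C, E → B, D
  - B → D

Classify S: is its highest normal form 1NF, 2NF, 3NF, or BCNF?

Candidate key: {C, E}. Prime attributes: {C, E}.
D → A: {D}⁺ = {A, D}, which is not all of the attributes, so the left side is not a superkey — BCNF is violated.
Because {A} is non-prime and the left side of D → A is not a superkey, the relation is not in 3NF.
Checking every proper subset of each key, none determines a non-prime attribute — 2NF is satisfied.

2NF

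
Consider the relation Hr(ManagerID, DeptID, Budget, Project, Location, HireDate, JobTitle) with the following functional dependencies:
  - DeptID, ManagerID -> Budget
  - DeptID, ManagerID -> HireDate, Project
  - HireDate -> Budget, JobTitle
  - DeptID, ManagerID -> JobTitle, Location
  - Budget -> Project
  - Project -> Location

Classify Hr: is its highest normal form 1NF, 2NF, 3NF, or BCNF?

Candidate key: {DeptID, ManagerID}. Prime attributes: {DeptID, ManagerID}.
For HireDate -> Budget, JobTitle we have {HireDate}⁺ = {Budget, HireDate, JobTitle, Location, Project}; {HireDate} is not a superkey, so BCNF fails.
HireDate -> Budget, JobTitle determines the non-prime attributes {Budget, JobTitle} from a non-superkey — 3NF is violated.
Checking every proper subset of each key, none determines a non-prime attribute — 2NF is satisfied.

2NF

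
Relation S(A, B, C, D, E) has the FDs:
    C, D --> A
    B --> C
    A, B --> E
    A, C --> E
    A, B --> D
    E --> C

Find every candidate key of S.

{A, B}, {B, D}

{B} never appears on the right of any FD, so every key must include it.
{A, B} is a candidate key since {A, B}⁺ = {A, B, C, D, E} covers every attribute.
{B, D} is a candidate key since {B, D}⁺ = {A, B, C, D, E} covers every attribute.
No proper subset of any of these is a key, and no other minimal superkey exists.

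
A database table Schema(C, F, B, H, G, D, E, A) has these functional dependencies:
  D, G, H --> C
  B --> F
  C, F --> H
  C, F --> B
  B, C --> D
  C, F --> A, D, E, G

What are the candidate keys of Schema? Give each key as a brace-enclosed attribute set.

{B, C}, {B, D, G, H}, {C, F}, {D, F, G, H}

{B, C}⁺ = {A, B, C, D, E, F, G, H}, which is every attribute, so {B, C} is a candidate key.
{C, F}⁺ = {A, B, C, D, E, F, G, H}, which is every attribute, so {C, F} is a candidate key.
{B, D, G, H}⁺ = {A, B, C, D, E, F, G, H}, which is every attribute, so {B, D, G, H} is a candidate key.
{D, F, G, H}⁺ = {A, B, C, D, E, F, G, H}, which is every attribute, so {D, F, G, H} is a candidate key.
Any other superkey properly contains one of these, so there are no further candidate keys.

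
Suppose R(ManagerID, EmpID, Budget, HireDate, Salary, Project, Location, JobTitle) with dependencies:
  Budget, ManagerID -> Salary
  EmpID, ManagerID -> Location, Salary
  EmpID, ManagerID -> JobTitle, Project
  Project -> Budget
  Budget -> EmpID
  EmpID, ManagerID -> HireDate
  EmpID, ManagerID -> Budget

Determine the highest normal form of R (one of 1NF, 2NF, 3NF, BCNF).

3NF

Candidate keys: {Budget, ManagerID}, {EmpID, ManagerID}, {ManagerID, Project}. Prime attributes: {Budget, EmpID, ManagerID, Project}.
For Project -> Budget we have {Project}⁺ = {Budget, EmpID, Project}; {Project} is not a superkey, so BCNF fails.
Its right-hand attributes {Budget} are all prime, as are those of every other non-superkey FD — the relation is in 3NF.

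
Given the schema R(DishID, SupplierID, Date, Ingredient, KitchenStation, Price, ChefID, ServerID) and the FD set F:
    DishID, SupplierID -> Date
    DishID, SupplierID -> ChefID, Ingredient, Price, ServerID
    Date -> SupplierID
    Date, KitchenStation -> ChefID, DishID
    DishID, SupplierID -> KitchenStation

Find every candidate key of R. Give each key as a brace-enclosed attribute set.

Closure of {Date, DishID} is {ChefID, Date, DishID, Ingredient, KitchenStation, Price, ServerID, SupplierID}, the whole schema; {Date, DishID} is a candidate key.
Closure of {Date, KitchenStation} is {ChefID, Date, DishID, Ingredient, KitchenStation, Price, ServerID, SupplierID}, the whole schema; {Date, KitchenStation} is a candidate key.
Closure of {DishID, SupplierID} is {ChefID, Date, DishID, Ingredient, KitchenStation, Price, ServerID, SupplierID}, the whole schema; {DishID, SupplierID} is a candidate key.
Any other superkey properly contains one of these, so there are no further candidate keys.

{Date, DishID}, {Date, KitchenStation}, {DishID, SupplierID}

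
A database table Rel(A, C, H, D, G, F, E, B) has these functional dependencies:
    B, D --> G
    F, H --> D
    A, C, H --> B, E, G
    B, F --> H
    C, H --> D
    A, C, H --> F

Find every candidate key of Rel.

No FD produces {A, C}, so they must be in every candidate key.
Closure of {A, C, H} is {A, B, C, D, E, F, G, H}, the whole schema; {A, C, H} is a candidate key.
Closure of {A, B, C, F} is {A, B, C, D, E, F, G, H}, the whole schema; {A, B, C, F} is a candidate key.
No proper subset of any of these is a key, and no other minimal superkey exists.

{A, B, C, F}, {A, C, H}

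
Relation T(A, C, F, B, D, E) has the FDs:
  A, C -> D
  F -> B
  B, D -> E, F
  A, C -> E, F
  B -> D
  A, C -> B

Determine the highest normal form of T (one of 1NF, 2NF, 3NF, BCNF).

2NF

Candidate key: {A, C}. Prime attributes: {A, C}.
F -> B: {F}⁺ = {B, D, E, F}, which is not all of the attributes, so the left side is not a superkey — BCNF is violated.
Because {B} is non-prime and the left side of F -> B is not a superkey, the relation is not in 3NF.
Checking every proper subset of each key, none determines a non-prime attribute — 2NF is satisfied.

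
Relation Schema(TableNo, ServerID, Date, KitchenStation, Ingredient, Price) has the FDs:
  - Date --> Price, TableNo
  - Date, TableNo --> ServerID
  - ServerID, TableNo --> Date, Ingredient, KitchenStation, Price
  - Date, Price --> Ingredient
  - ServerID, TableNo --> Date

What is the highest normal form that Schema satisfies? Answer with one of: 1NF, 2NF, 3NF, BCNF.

BCNF

Candidate keys: {Date}, {ServerID, TableNo}. Prime attributes: {Date, ServerID, TableNo}.
The left-hand side of every FD is a superkey, so BCNF is satisfied.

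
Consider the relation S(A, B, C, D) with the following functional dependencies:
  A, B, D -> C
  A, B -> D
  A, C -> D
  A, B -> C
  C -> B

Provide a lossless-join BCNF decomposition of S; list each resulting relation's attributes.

Candidate keys of the original relation: {A, B}, {A, C}.
{A, B, C, D}: {C} determines {B, C} here but is not a superkey — split on C -> B, giving {B, C} and {A, C, D}.
{B, C} has no BCNF violation.
{A, C, D} has no BCNF violation.

{A, C, D}; {B, C}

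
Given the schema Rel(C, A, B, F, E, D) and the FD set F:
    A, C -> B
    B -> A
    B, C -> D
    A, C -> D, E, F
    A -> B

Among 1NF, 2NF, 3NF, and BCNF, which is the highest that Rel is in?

3NF

Candidate keys: {A, C}, {B, C}. Prime attributes: {A, B, C}.
For B -> A we have {B}⁺ = {A, B}; {B} is not a superkey, so BCNF fails.
Its right-hand attributes {A} are all prime, as are those of every other non-superkey FD — the relation is in 3NF.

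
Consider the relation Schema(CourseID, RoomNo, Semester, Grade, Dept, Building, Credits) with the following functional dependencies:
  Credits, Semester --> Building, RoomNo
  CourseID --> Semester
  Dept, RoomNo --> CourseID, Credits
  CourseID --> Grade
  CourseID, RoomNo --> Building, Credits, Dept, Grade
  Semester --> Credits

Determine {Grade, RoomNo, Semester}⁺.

Start with {Grade, RoomNo, Semester}.
Semester --> Credits applies; add {Credits} → now {Credits, Grade, RoomNo, Semester}.
Credits, Semester --> Building, RoomNo applies; add {Building} → now {Building, Credits, Grade, RoomNo, Semester}.
No further FD applies.

{Building, Credits, Grade, RoomNo, Semester}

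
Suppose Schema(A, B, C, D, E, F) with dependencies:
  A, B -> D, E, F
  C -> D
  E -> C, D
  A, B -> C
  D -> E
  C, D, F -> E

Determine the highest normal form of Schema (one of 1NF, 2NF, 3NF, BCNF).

2NF

Candidate key: {A, B}. Prime attributes: {A, B}.
For C -> D we have {C}⁺ = {C, D, E}; {C} is not a superkey, so BCNF fails.
Because {D} is non-prime and the left side of C -> D is not a superkey, the relation is not in 3NF.
Checking every proper subset of each key, none determines a non-prime attribute — 2NF is satisfied.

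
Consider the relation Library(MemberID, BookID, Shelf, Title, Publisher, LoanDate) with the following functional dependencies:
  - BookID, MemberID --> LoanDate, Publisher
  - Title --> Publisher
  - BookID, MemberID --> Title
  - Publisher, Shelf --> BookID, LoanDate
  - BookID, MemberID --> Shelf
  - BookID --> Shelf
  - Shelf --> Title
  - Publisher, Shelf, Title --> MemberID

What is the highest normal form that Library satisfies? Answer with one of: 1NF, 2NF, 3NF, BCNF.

2NF

Candidate keys: {BookID}, {Shelf}. Prime attributes: {BookID, Shelf}.
Title --> Publisher: {Title}⁺ = {Publisher, Title}, which is not all of the attributes, so the left side is not a superkey — BCNF is violated.
Title --> Publisher determines the non-prime attribute {Publisher} from a non-superkey — 3NF is violated.
Every candidate key is a single attribute, so no partial dependency is possible; 2NF holds.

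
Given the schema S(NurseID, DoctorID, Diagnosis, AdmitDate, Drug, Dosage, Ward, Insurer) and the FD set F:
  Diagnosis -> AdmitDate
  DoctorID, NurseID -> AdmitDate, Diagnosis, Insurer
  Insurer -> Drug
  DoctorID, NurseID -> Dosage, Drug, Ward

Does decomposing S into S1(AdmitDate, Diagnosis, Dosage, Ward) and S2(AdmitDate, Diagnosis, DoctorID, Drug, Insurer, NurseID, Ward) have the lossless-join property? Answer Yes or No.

No

S1 ∩ S2 = {AdmitDate, Diagnosis, Ward}; its closure under F is {AdmitDate, Diagnosis, Ward}.
The closure covers neither S1 nor S2 entirely; the join is not lossless.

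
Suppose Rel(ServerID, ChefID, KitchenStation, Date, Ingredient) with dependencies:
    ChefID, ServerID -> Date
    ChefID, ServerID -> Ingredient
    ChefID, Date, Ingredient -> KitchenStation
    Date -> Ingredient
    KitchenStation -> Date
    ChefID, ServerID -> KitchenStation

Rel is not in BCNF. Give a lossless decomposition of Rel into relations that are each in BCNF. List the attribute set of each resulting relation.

{ChefID, Date, ServerID}; {ChefID, KitchenStation}; {Date, Ingredient}; {Date, KitchenStation}

Candidate key of the original relation: {ChefID, ServerID}.
{ChefID, Date, Ingredient, KitchenStation, ServerID}: {ChefID, Date, Ingredient} determines {ChefID, Date, Ingredient, KitchenStation} here but is not a superkey — split on ChefID, Date, Ingredient -> KitchenStation, giving {ChefID, Date, Ingredient, KitchenStation} and {ChefID, Date, Ingredient, ServerID}.
{ChefID, Date, Ingredient, KitchenStation}: {Date} determines {Date, Ingredient} here but is not a superkey — split on Date -> Ingredient, giving {Date, Ingredient} and {ChefID, Date, KitchenStation}.
{Date, Ingredient} is in BCNF.
{ChefID, Date, KitchenStation}: {KitchenStation} determines {Date, KitchenStation} here but is not a superkey — split on KitchenStation -> Date, giving {Date, KitchenStation} and {ChefID, KitchenStation}.
{Date, KitchenStation} is in BCNF.
{ChefID, KitchenStation} is in BCNF.
{ChefID, Date, Ingredient, ServerID}: {Date} determines {Date, Ingredient} here but is not a superkey — split on Date -> Ingredient, giving {Date, Ingredient} and {ChefID, Date, ServerID}.
{Date, Ingredient} is in BCNF.
{ChefID, Date, ServerID} is in BCNF.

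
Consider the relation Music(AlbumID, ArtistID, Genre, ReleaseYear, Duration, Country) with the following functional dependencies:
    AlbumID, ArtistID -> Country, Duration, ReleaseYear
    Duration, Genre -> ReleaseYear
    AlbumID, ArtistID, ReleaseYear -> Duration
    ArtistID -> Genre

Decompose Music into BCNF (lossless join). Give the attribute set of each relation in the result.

{AlbumID, ArtistID, Country, Duration}; {ArtistID, Genre}; {Duration, Genre, ReleaseYear}

Candidate key of the original relation: {AlbumID, ArtistID}.
{AlbumID, ArtistID, Country, Duration, Genre, ReleaseYear}: {Duration, Genre} determines {Duration, Genre, ReleaseYear} here but is not a superkey — split on Duration, Genre -> ReleaseYear, giving {Duration, Genre, ReleaseYear} and {AlbumID, ArtistID, Country, Duration, Genre}.
{Duration, Genre, ReleaseYear} has no BCNF violation.
{AlbumID, ArtistID, Country, Duration, Genre}: {ArtistID} determines {ArtistID, Genre} here but is not a superkey — split on ArtistID -> Genre, giving {ArtistID, Genre} and {AlbumID, ArtistID, Country, Duration}.
{ArtistID, Genre} has no BCNF violation.
{AlbumID, ArtistID, Country, Duration} has no BCNF violation.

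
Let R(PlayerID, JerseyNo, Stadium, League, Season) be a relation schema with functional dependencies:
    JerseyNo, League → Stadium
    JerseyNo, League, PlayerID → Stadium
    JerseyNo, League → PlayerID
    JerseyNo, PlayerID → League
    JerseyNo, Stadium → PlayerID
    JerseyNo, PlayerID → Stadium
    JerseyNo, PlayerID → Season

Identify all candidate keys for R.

Attributes never on any right-hand side: {JerseyNo} — every candidate key must contain it.
{JerseyNo, League}⁺ = {JerseyNo, League, PlayerID, Season, Stadium}, which is every attribute, so {JerseyNo, League} is a candidate key.
{JerseyNo, PlayerID}⁺ = {JerseyNo, League, PlayerID, Season, Stadium}, which is every attribute, so {JerseyNo, PlayerID} is a candidate key.
{JerseyNo, Stadium}⁺ = {JerseyNo, League, PlayerID, Season, Stadium}, which is every attribute, so {JerseyNo, Stadium} is a candidate key.
These are minimal and exhaustive — every other superkey contains one of them.

{JerseyNo, League}, {JerseyNo, PlayerID}, {JerseyNo, Stadium}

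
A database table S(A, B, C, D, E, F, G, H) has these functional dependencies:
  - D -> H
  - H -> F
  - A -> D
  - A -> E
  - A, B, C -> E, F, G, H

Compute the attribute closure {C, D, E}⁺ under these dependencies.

Start with {C, D, E}.
D -> H applies; add {H} → now {C, D, E, H}.
H -> F applies; add {F} → now {C, D, E, F, H}.
No further FD applies.

{C, D, E, F, H}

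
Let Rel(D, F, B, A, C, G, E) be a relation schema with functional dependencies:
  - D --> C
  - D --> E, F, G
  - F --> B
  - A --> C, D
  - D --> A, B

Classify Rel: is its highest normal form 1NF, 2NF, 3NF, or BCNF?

2NF

Candidate keys: {A}, {D}. Prime attributes: {A, D}.
F --> B: {F}⁺ = {B, F}, which is not all of the attributes, so the left side is not a superkey — BCNF is violated.
Because {B} is non-prime and the left side of F --> B is not a superkey, the relation is not in 3NF.
All keys have size 1, which rules out partial dependencies — 2NF is satisfied.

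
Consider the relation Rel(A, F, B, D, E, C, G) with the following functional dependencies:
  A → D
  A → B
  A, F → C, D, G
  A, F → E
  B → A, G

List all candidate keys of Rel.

{A, F}, {B, F}

{F} never appears on the right of any FD, so every key must include it.
{A, F}⁺ = {A, B, C, D, E, F, G}, which is every attribute, so {A, F} is a candidate key.
{B, F}⁺ = {A, B, C, D, E, F, G}, which is every attribute, so {B, F} is a candidate key.
No proper subset of any of these is a key, and no other minimal superkey exists.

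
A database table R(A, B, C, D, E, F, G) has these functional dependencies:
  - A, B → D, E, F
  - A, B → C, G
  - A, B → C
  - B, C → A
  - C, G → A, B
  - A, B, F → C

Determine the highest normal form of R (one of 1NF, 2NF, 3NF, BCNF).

BCNF

Candidate keys: {A, B}, {B, C}, {C, G}. Prime attributes: {A, B, C, G}.
Every FD has a superkey on the left, so the relation is in BCNF.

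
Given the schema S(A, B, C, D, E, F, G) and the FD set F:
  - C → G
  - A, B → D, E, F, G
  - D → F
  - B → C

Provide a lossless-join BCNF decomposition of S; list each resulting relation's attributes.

Candidate key of the original relation: {A, B}.
In {A, B, C, D, E, F, G}, {C} is not a superkey ({C}⁺ restricted to this set is {C, G}), so split on C → G into {C, G} and {A, B, C, D, E, F}.
{C, G} has no BCNF violation.
In {A, B, C, D, E, F}, {D} is not a superkey ({D}⁺ restricted to this set is {D, F}), so split on D → F into {D, F} and {A, B, C, D, E}.
{D, F} has no BCNF violation.
In {A, B, C, D, E}, {B} is not a superkey ({B}⁺ restricted to this set is {B, C}), so split on B → C into {B, C} and {A, B, D, E}.
{B, C} has no BCNF violation.
{A, B, D, E} has no BCNF violation.

{A, B, D, E}; {B, C}; {C, G}; {D, F}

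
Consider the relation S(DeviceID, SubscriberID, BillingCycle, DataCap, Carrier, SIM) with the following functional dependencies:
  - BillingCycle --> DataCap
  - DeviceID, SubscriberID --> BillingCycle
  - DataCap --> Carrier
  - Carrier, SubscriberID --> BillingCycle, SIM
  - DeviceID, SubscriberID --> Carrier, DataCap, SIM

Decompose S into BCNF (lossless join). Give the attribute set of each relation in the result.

{BillingCycle, DataCap}; {BillingCycle, DeviceID, SubscriberID}; {BillingCycle, SIM, SubscriberID}; {Carrier, DataCap}

Candidate key of the original relation: {DeviceID, SubscriberID}.
In {BillingCycle, Carrier, DataCap, DeviceID, SIM, SubscriberID}, {BillingCycle} is not a superkey ({BillingCycle}⁺ restricted to this set is {BillingCycle, Carrier, DataCap}), so split on BillingCycle --> Carrier, DataCap into {BillingCycle, Carrier, DataCap} and {BillingCycle, DeviceID, SIM, SubscriberID}.
In {BillingCycle, Carrier, DataCap}, {DataCap} is not a superkey ({DataCap}⁺ restricted to this set is {Carrier, DataCap}), so split on DataCap --> Carrier into {Carrier, DataCap} and {BillingCycle, DataCap}.
{Carrier, DataCap}: every determinant is a superkey — BCNF.
{BillingCycle, DataCap}: every determinant is a superkey — BCNF.
In {BillingCycle, DeviceID, SIM, SubscriberID}, {BillingCycle, SubscriberID} is not a superkey ({BillingCycle, SubscriberID}⁺ restricted to this set is {BillingCycle, SIM, SubscriberID}), so split on BillingCycle, SubscriberID --> SIM into {BillingCycle, SIM, SubscriberID} and {BillingCycle, DeviceID, SubscriberID}.
{BillingCycle, SIM, SubscriberID}: every determinant is a superkey — BCNF.
{BillingCycle, DeviceID, SubscriberID}: every determinant is a superkey — BCNF.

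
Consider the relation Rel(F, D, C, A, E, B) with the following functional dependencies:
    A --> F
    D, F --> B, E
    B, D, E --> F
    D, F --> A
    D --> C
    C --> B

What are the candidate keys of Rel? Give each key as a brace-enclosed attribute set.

{D} never appears on the right of any FD, so every key must include it.
{A, D}⁺ = {A, B, C, D, E, F} — all of the relation — so {A, D} is a candidate key.
{D, E}⁺ = {A, B, C, D, E, F} — all of the relation — so {D, E} is a candidate key.
{D, F}⁺ = {A, B, C, D, E, F} — all of the relation — so {D, F} is a candidate key.
No proper subset of any of these is a key, and no other minimal superkey exists.

{A, D}, {D, E}, {D, F}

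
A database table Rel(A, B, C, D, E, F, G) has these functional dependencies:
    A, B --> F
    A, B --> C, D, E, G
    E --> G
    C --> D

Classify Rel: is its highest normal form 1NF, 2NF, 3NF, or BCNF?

Candidate key: {A, B}. Prime attributes: {A, B}.
E --> G: {E}⁺ = {E, G}, which is not all of the attributes, so the left side is not a superkey — BCNF is violated.
E --> G has non-prime {G} on the right and a non-superkey on the left, so 3NF fails.
Checking every proper subset of each key, none determines a non-prime attribute — 2NF is satisfied.

2NF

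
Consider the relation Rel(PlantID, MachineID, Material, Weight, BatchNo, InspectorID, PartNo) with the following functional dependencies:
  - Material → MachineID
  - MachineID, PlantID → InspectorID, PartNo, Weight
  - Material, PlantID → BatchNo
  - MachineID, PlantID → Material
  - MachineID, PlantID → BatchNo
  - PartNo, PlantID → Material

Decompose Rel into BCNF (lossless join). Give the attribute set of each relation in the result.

Candidate keys of the original relation: {MachineID, PlantID}, {Material, PlantID}, {PartNo, PlantID}.
In {BatchNo, InspectorID, MachineID, Material, PartNo, PlantID, Weight}, {Material} is not a superkey ({Material}⁺ restricted to this set is {MachineID, Material}), so split on Material → MachineID into {MachineID, Material} and {BatchNo, InspectorID, Material, PartNo, PlantID, Weight}.
{MachineID, Material} has no BCNF violation.
{BatchNo, InspectorID, Material, PartNo, PlantID, Weight} has no BCNF violation.

{BatchNo, InspectorID, Material, PartNo, PlantID, Weight}; {MachineID, Material}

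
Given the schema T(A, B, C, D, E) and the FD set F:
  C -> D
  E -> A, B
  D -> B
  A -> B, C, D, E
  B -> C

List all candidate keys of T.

{A}, {E}

{A}⁺ = {A, B, C, D, E} — all of the relation — so {A} is a candidate key.
{E}⁺ = {A, B, C, D, E} — all of the relation — so {E} is a candidate key.
No proper subset of any of these is a key, and no other minimal superkey exists.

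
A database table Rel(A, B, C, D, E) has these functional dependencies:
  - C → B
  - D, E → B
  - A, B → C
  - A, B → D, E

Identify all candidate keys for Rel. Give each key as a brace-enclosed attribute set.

{A, B}, {A, C}, {A, D, E}

No FD produces {A}, so it must be in every candidate key.
{A, B}⁺ = {A, B, C, D, E} — all of the relation — so {A, B} is a candidate key.
{A, C}⁺ = {A, B, C, D, E} — all of the relation — so {A, C} is a candidate key.
{A, D, E}⁺ = {A, B, C, D, E} — all of the relation — so {A, D, E} is a candidate key.
No proper subset of any of these is a key, and no other minimal superkey exists.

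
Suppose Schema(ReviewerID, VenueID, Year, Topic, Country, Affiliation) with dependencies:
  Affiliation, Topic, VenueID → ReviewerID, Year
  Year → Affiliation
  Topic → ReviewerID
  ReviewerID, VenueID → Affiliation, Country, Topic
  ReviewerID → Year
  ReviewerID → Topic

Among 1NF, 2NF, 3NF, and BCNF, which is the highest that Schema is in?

Candidate keys: {ReviewerID, VenueID}, {Topic, VenueID}. Prime attributes: {ReviewerID, Topic, VenueID}.
Year → Affiliation: {Year}⁺ = {Affiliation, Year}, which is not all of the attributes, so the left side is not a superkey — BCNF is violated.
Year → Affiliation determines the non-prime attribute {Affiliation} from a non-superkey — 3NF is violated.
{ReviewerID} is a proper subset of the key {ReviewerID, VenueID}, and {ReviewerID}⁺ contains the non-prime attributes {Affiliation, Year} — a partial dependency, so 2NF is violated.

1NF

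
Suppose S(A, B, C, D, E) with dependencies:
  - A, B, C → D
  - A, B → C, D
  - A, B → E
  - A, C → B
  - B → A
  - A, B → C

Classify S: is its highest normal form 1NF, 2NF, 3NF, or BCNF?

Candidate keys: {A, C}, {B}. Prime attributes: {A, B, C}.
The left-hand side of every FD is a superkey, so BCNF is satisfied.

BCNF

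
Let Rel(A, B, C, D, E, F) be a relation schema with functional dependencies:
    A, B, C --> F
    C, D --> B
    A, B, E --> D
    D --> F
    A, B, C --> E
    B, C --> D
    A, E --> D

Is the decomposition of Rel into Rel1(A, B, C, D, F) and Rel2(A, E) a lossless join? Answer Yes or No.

No

The shared attributes are {A} and {A}⁺ = {A}.
The closure covers neither Rel1 nor Rel2 entirely; the join is not lossless.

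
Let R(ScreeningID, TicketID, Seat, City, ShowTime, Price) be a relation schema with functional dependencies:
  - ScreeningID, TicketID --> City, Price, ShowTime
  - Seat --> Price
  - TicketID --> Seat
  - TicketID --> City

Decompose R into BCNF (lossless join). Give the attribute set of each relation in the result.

Candidate key of the original relation: {ScreeningID, TicketID}.
In {City, Price, ScreeningID, Seat, ShowTime, TicketID}, {Seat} is not a superkey ({Seat}⁺ restricted to this set is {Price, Seat}), so split on Seat --> Price into {Price, Seat} and {City, ScreeningID, Seat, ShowTime, TicketID}.
{Price, Seat}: every determinant is a superkey — BCNF.
In {City, ScreeningID, Seat, ShowTime, TicketID}, {TicketID} is not a superkey ({TicketID}⁺ restricted to this set is {City, Seat, TicketID}), so split on TicketID --> City, Seat into {City, Seat, TicketID} and {ScreeningID, ShowTime, TicketID}.
{City, Seat, TicketID}: every determinant is a superkey — BCNF.
{ScreeningID, ShowTime, TicketID}: every determinant is a superkey — BCNF.

{City, Seat, TicketID}; {Price, Seat}; {ScreeningID, ShowTime, TicketID}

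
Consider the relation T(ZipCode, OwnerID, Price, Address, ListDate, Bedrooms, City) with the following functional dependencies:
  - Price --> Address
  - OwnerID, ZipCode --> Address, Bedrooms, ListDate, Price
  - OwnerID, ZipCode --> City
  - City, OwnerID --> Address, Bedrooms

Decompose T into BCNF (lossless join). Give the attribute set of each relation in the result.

Candidate key of the original relation: {OwnerID, ZipCode}.
In {Address, Bedrooms, City, ListDate, OwnerID, Price, ZipCode}, {Price} is not a superkey ({Price}⁺ restricted to this set is {Address, Price}), so split on Price --> Address into {Address, Price} and {Bedrooms, City, ListDate, OwnerID, Price, ZipCode}.
{Address, Price} has no BCNF violation.
In {Bedrooms, City, ListDate, OwnerID, Price, ZipCode}, {City, OwnerID} is not a superkey ({City, OwnerID}⁺ restricted to this set is {Bedrooms, City, OwnerID}), so split on City, OwnerID --> Bedrooms into {Bedrooms, City, OwnerID} and {City, ListDate, OwnerID, Price, ZipCode}.
{Bedrooms, City, OwnerID} has no BCNF violation.
{City, ListDate, OwnerID, Price, ZipCode} has no BCNF violation.

{Address, Price}; {Bedrooms, City, OwnerID}; {City, ListDate, OwnerID, Price, ZipCode}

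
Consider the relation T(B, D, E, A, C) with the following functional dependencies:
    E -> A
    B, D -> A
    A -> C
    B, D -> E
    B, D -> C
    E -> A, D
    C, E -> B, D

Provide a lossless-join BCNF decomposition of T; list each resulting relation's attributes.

{A, B, D, E}; {A, C}

Candidate keys of the original relation: {B, D}, {E}.
Within {A, B, C, D, E}: {A}⁺ ∩ {A, B, C, D, E} = {A, C}, not the whole set, so A -> C violates BCNF; decompose into {A, C} and {A, B, D, E}.
{A, C}: every determinant is a superkey — BCNF.
{A, B, D, E}: every determinant is a superkey — BCNF.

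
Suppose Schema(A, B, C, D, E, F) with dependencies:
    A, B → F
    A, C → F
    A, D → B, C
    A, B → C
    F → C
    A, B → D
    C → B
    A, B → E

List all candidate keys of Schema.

{A, B}, {A, C}, {A, D}, {A, F}

Attributes never on any right-hand side: {A} — every candidate key must contain it.
{A, B}⁺ = {A, B, C, D, E, F} — all of the relation — so {A, B} is a candidate key.
{A, C}⁺ = {A, B, C, D, E, F} — all of the relation — so {A, C} is a candidate key.
{A, D}⁺ = {A, B, C, D, E, F} — all of the relation — so {A, D} is a candidate key.
{A, F}⁺ = {A, B, C, D, E, F} — all of the relation — so {A, F} is a candidate key.
No proper subset of any of these is a key, and no other minimal superkey exists.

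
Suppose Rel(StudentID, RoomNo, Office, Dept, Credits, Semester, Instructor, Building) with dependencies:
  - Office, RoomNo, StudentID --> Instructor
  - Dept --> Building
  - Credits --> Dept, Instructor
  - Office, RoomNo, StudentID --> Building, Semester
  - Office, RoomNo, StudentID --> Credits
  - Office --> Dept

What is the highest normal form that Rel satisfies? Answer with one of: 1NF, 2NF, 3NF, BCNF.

Candidate key: {Office, RoomNo, StudentID}. Prime attributes: {Office, RoomNo, StudentID}.
For Dept --> Building we have {Dept}⁺ = {Building, Dept}; {Dept} is not a superkey, so BCNF fails.
Because {Building} is non-prime and the left side of Dept --> Building is not a superkey, the relation is not in 3NF.
Since {Office} ⊂ {Office, RoomNo, StudentID} and {Office}⁺ ⊇ {Building, Dept} with {Building, Dept} non-prime, there is a partial dependency; 2NF fails.

1NF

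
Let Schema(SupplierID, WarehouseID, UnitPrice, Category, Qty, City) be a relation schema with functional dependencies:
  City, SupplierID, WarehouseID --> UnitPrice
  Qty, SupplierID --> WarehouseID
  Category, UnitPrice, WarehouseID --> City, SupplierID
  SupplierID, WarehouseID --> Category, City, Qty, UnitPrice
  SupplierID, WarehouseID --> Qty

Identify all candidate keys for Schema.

{Category, UnitPrice, WarehouseID}, {Qty, SupplierID}, {SupplierID, WarehouseID}

{Qty, SupplierID}⁺ = {Category, City, Qty, SupplierID, UnitPrice, WarehouseID}, which is every attribute, so {Qty, SupplierID} is a candidate key.
{SupplierID, WarehouseID}⁺ = {Category, City, Qty, SupplierID, UnitPrice, WarehouseID}, which is every attribute, so {SupplierID, WarehouseID} is a candidate key.
{Category, UnitPrice, WarehouseID}⁺ = {Category, City, Qty, SupplierID, UnitPrice, WarehouseID}, which is every attribute, so {Category, UnitPrice, WarehouseID} is a candidate key.
Any other superkey properly contains one of these, so there are no further candidate keys.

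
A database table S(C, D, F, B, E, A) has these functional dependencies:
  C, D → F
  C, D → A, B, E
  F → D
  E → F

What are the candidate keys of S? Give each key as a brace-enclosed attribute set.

Attributes never on any right-hand side: {C} — every candidate key must contain it.
Closure of {C, D} is {A, B, C, D, E, F}, the whole schema; {C, D} is a candidate key.
Closure of {C, E} is {A, B, C, D, E, F}, the whole schema; {C, E} is a candidate key.
Closure of {C, F} is {A, B, C, D, E, F}, the whole schema; {C, F} is a candidate key.
Any other superkey properly contains one of these, so there are no further candidate keys.

{C, D}, {C, E}, {C, F}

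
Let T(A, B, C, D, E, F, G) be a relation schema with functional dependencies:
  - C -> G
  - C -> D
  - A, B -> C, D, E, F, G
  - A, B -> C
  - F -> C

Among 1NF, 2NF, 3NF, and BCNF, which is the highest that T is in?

Candidate key: {A, B}. Prime attributes: {A, B}.
C -> G: {C}⁺ = {C, D, G}, which is not all of the attributes, so the left side is not a superkey — BCNF is violated.
C -> G determines the non-prime attribute {G} from a non-superkey — 3NF is violated.
Checking every proper subset of each key, none determines a non-prime attribute — 2NF is satisfied.

2NF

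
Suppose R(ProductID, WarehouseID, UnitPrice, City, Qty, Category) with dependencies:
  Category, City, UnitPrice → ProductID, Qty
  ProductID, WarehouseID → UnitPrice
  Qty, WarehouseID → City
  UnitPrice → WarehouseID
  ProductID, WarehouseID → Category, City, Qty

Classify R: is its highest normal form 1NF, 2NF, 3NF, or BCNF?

Candidate keys: {Category, City, UnitPrice}, {Category, Qty, UnitPrice}, {ProductID, UnitPrice}, {ProductID, WarehouseID}. Prime attributes: {Category, City, ProductID, Qty, UnitPrice, WarehouseID}.
Qty, WarehouseID → City breaks BCNF: {Qty, WarehouseID}⁺ = {City, Qty, WarehouseID}, so {Qty, WarehouseID} is not a superkey.
Since {City} ⊆ prime attributes and every other non-superkey FD also has a prime right side, the schema is in 3NF.

3NF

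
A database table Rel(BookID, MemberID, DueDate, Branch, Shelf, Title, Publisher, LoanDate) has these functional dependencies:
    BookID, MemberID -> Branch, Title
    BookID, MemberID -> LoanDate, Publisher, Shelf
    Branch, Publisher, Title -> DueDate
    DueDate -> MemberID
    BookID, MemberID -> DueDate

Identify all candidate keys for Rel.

No FD produces {BookID}, so it must be in every candidate key.
{BookID, DueDate}⁺ = {BookID, Branch, DueDate, LoanDate, MemberID, Publisher, Shelf, Title}, which is every attribute, so {BookID, DueDate} is a candidate key.
{BookID, MemberID}⁺ = {BookID, Branch, DueDate, LoanDate, MemberID, Publisher, Shelf, Title}, which is every attribute, so {BookID, MemberID} is a candidate key.
{BookID, Branch, Publisher, Title}⁺ = {BookID, Branch, DueDate, LoanDate, MemberID, Publisher, Shelf, Title}, which is every attribute, so {BookID, Branch, Publisher, Title} is a candidate key.
These are minimal and exhaustive — every other superkey contains one of them.

{BookID, Branch, Publisher, Title}, {BookID, DueDate}, {BookID, MemberID}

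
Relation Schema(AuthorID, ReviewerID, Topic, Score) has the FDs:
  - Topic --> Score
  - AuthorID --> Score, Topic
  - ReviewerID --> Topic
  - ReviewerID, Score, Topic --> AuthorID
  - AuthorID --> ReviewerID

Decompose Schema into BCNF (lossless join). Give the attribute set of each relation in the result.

{AuthorID, ReviewerID, Topic}; {Score, Topic}

Candidate keys of the original relation: {AuthorID}, {ReviewerID}.
In {AuthorID, ReviewerID, Score, Topic}, {Topic} is not a superkey ({Topic}⁺ restricted to this set is {Score, Topic}), so split on Topic --> Score into {Score, Topic} and {AuthorID, ReviewerID, Topic}.
{Score, Topic}: every determinant is a superkey — BCNF.
{AuthorID, ReviewerID, Topic}: every determinant is a superkey — BCNF.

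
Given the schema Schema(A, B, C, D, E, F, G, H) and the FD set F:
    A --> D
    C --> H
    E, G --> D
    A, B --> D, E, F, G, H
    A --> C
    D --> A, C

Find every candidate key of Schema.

{A, B}, {B, D}, {B, E, G}

Attributes never on any right-hand side: {B} — every candidate key must contain it.
Closure of {A, B} is {A, B, C, D, E, F, G, H}, the whole schema; {A, B} is a candidate key.
Closure of {B, D} is {A, B, C, D, E, F, G, H}, the whole schema; {B, D} is a candidate key.
Closure of {B, E, G} is {A, B, C, D, E, F, G, H}, the whole schema; {B, E, G} is a candidate key.
These are minimal and exhaustive — every other superkey contains one of them.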